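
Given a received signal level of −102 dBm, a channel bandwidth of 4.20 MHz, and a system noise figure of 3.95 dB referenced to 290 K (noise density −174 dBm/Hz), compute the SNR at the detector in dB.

1.8 dB

Noise floor: N = −174 + 10 log₁₀(B) + NF
10 log₁₀(4.20×10⁶) = 66.23 dB
N = −174 + 66.23 + 3.95 = −103.82 dBm
SNR = P_sig − N = −102 − (−103.82) = 1.82 dB → 1.8 dB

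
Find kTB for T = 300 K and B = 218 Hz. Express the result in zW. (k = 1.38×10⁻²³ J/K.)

P_n = kTB = 1.38×10⁻²³ × 300 × 2.18×10² = 9.03×10⁻¹⁹ W = 903 zW

903 zW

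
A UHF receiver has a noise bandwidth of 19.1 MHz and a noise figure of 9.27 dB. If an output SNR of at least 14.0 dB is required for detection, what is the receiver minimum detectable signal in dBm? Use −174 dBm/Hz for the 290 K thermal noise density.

Sensitivity = −174 + 10 log₁₀(B) + NF + SNR_min
= −174 + 72.81 + 9.27 + 14.0
= −77.92 dBm → −77.9 dBm

−77.9 dBm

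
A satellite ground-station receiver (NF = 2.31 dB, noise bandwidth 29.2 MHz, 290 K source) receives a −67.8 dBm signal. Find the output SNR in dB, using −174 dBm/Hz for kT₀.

29.2 dB

Noise floor: N = −174 + 10 log₁₀(B) + NF
10 log₁₀(2.92×10⁷) = 74.65 dB
N = −174 + 74.65 + 2.31 = −97.04 dBm
SNR = P_sig − N = −67.8 − (−97.04) = 29.24 dB → 29.2 dB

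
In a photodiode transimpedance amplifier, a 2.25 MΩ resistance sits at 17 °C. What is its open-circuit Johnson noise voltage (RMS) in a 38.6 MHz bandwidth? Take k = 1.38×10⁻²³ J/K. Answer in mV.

1.18 mV

T = 17 °C + 273.15 = 290.15 K
V_n = √(4kTRB)
4kTRB = 4 × 1.38×10⁻²³ × 290.15 × 2.25×10⁶ × 3.86×10⁷ = 1.39×10⁻⁶ V²
V_n = √(1.39×10⁻⁶) = 1.18×10⁻³ V = 1.18 mV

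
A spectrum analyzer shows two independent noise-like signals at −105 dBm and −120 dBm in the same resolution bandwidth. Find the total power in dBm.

−104.9 dBm

Convert to linear, add, convert back:
P₁ = 3.16×10⁻¹⁴ W, P₂ = 1.00×10⁻¹⁵ W
P_tot = 3.26×10⁻¹⁴ W → 10 log₁₀(P_tot / 10⁻³) = −104.9 dBm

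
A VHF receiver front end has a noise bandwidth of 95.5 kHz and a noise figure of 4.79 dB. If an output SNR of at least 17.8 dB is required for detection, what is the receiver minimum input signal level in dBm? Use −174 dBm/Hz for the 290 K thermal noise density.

−101.6 dBm

Sensitivity = −174 + 10 log₁₀(B) + NF + SNR_min
= −174 + 49.8 + 4.79 + 17.8
= −101.61 dBm → −101.6 dBm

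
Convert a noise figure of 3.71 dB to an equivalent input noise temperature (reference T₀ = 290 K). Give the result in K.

391 K

F = 10^(3.71/10) = 2.34963
T_e = (F − 1)·T₀ = (2.34963 − 1) × 290 = 391 K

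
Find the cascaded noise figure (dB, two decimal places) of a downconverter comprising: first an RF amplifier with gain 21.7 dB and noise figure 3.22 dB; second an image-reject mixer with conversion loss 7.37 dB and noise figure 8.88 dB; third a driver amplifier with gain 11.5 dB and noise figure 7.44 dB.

3.64 dB

Convert to linear (a loss of L dB is a gain of −L dB): F_i = 10^(NF_i/10), G_i = 10^(G_i,dB/10)
  Stage 1: F_1 = 10^(3.22/10) = 2.099, G_1 = 10^(21.7/10) = 147.9
  Stage 2: F_2 = 10^(8.88/10) = 7.727, G_2 = 10^(−7.37/10) = 0.1832
  Stage 3: F_3 = 10^(7.44/10) = 5.546, G_3 = 10^(11.5/10) = 14.13
Friis cascade:
  F = 2.099 + (7.727 − 1)/147.9 + (5.546 − 1)/27.10 = 2.312
NF = 10 log₁₀(2.312) = 3.64 dB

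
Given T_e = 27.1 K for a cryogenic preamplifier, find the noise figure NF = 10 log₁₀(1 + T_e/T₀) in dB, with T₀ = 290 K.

F = 1 + T_e/T₀ = 1 + 27.1/290 = 1.09345
NF = 10 log₁₀(1.09345) = 0.388 dB

0.388 dB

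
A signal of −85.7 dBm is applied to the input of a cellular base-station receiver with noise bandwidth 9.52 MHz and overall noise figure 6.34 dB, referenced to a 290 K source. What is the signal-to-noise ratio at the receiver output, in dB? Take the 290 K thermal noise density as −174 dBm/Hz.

Noise floor: N = −174 + 10 log₁₀(B) + NF
10 log₁₀(9.52×10⁶) = 69.79 dB
N = −174 + 69.79 + 6.34 = −97.87 dBm
SNR = P_sig − N = −85.7 − (−97.87) = 12.17 dB → 12.2 dB

12.2 dB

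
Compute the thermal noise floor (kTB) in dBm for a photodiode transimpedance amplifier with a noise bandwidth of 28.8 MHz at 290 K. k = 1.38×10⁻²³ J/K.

P_n = kTB = 1.38×10⁻²³ × 290 × 2.88×10⁷ = 1.15×10⁻¹³ W
In dBm: 10 log₁₀(1.15×10⁻¹³ / 10⁻³) = −99.4 dBm

−99.4 dBm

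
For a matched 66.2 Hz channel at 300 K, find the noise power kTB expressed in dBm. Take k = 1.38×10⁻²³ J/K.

−155.6 dBm

P_n = kTB = 1.38×10⁻²³ × 300 × 6.62×10¹ = 2.74×10⁻¹⁹ W
In dBm: 10 log₁₀(2.74×10⁻¹⁹ / 10⁻³) = −155.6 dBm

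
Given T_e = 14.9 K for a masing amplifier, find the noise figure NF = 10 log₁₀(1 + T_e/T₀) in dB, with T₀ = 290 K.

F = 1 + T_e/T₀ = 1 + 14.9/290 = 1.05138
NF = 10 log₁₀(1.05138) = 0.218 dB

0.218 dB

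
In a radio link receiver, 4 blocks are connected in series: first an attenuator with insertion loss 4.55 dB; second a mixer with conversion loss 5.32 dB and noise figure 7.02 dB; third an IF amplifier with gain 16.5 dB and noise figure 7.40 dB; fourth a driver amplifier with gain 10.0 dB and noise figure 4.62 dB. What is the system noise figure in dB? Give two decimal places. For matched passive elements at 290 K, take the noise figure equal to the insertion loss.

Convert to linear (a loss of L dB is a gain of −L dB): F_i = 10^(NF_i/10), G_i = 10^(G_i,dB/10)
  Stage 1: F_1 = 10^(4.55/10) = 2.851, G_1 = 10^(−4.55/10) = 0.3508
  Stage 2: F_2 = 10^(7.02/10) = 5.035, G_2 = 10^(−5.32/10) = 0.2938
  Stage 3: F_3 = 10^(7.40/10) = 5.495, G_3 = 10^(16.5/10) = 44.67
  Stage 4: F_4 = 10^(4.62/10) = 2.897, G_4 = 10^(10.0/10) = 10.00
Friis cascade:
  F = 2.851 + (5.035 − 1)/0.3508 + (5.495 − 1)/0.1030 + (2.897 − 1)/4.603 = 58.40
NF = 10 log₁₀(58.40) = 17.66 dB

17.66 dB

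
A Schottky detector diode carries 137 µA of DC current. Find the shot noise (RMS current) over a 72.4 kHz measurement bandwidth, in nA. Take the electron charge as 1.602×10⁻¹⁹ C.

I_n = √(2qI·B)
2qI·B = 2 × 1.602×10⁻¹⁹ × 1.37×10⁻⁴ × 7.24×10⁴ = 3.18×10⁻¹⁸ A²
I_n = √(3.18×10⁻¹⁸) = 1.78×10⁻⁹ A = 1.78 nA

1.78 nA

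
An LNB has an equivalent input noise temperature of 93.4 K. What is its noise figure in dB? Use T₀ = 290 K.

F = 1 + T_e/T₀ = 1 + 93.4/290 = 1.32207
NF = 10 log₁₀(1.32207) = 1.21 dB

1.21 dB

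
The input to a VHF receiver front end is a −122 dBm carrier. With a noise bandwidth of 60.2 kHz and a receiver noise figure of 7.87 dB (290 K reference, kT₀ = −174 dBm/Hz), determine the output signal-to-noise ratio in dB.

−3.7 dB

Noise floor: N = −174 + 10 log₁₀(B) + NF
10 log₁₀(6.02×10⁴) = 47.8 dB
N = −174 + 47.8 + 7.87 = −118.33 dBm
SNR = P_sig − N = −122 − (−118.33) = −3.67 dB → −3.7 dB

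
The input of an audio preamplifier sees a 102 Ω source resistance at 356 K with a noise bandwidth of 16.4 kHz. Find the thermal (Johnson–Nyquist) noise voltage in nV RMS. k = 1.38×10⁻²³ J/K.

181 nV

V_n = √(4kTRB)
4kTRB = 4 × 1.38×10⁻²³ × 356 × 1.02×10² × 1.64×10⁴ = 3.29×10⁻¹⁴ V²
V_n = √(3.29×10⁻¹⁴) = 1.81×10⁻⁷ V = 181 nV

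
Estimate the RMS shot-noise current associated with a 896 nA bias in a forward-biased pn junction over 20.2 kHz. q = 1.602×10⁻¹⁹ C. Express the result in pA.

76.2 pA

I_n = √(2qI·B)
2qI·B = 2 × 1.602×10⁻¹⁹ × 8.96×10⁻⁷ × 2.02×10⁴ = 5.80×10⁻²¹ A²
I_n = √(5.80×10⁻²¹) = 7.62×10⁻¹¹ A = 76.2 pA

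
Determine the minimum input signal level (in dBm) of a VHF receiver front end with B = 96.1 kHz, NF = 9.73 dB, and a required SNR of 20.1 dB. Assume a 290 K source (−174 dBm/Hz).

Sensitivity = −174 + 10 log₁₀(B) + NF + SNR_min
= −174 + 49.83 + 9.73 + 20.1
= −94.34 dBm → −94.3 dBm

−94.3 dBm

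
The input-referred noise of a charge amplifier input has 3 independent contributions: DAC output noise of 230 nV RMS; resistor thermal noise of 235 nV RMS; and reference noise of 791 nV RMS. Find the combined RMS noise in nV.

Uncorrelated sources add in power (mean-square): V_tot = √(ΣV_i²)
V_tot = √[(2.30×10⁻⁷)² + (2.35×10⁻⁷)² + (7.91×10⁻⁷)²] = 8.57×10⁻⁷ V = 857 nV

857 nV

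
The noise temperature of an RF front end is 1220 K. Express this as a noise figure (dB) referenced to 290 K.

7.17 dB

F = 1 + T_e/T₀ = 1 + 1220/290 = 5.2069
NF = 10 log₁₀(5.2069) = 7.17 dB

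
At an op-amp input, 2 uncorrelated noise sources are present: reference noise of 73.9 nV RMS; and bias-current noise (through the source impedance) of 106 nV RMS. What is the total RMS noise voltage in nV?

129 nV

Uncorrelated sources add in power (mean-square): V_tot = √(ΣV_i²)
V_tot = √[(7.39×10⁻⁸)² + (1.06×10⁻⁷)²] = 1.29×10⁻⁷ V = 129 nV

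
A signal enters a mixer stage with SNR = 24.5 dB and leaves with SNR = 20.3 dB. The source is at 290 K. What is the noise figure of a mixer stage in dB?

4.2 dB

NF (dB) = SNR_in(dB) − SNR_out(dB) when the source is at T₀
NF = 24.5 − 20.3 = 4.2 dB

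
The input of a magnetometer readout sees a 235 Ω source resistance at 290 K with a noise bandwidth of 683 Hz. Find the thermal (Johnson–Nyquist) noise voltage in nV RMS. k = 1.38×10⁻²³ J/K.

50.7 nV

V_n = √(4kTRB)
4kTRB = 4 × 1.38×10⁻²³ × 290 × 2.35×10² × 6.83×10² = 2.57×10⁻¹⁵ V²
V_n = √(2.57×10⁻¹⁵) = 5.07×10⁻⁸ V = 50.7 nV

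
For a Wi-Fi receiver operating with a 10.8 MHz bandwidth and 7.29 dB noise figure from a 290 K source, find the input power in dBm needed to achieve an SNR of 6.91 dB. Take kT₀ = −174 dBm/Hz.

−89.5 dBm

Sensitivity = −174 + 10 log₁₀(B) + NF + SNR_min
= −174 + 70.33 + 7.29 + 6.91
= −89.47 dBm → −89.5 dBm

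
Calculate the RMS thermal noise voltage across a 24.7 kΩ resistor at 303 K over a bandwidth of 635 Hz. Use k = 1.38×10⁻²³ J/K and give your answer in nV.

V_n = √(4kTRB)
4kTRB = 4 × 1.38×10⁻²³ × 303 × 2.47×10⁴ × 6.35×10² = 2.62×10⁻¹³ V²
V_n = √(2.62×10⁻¹³) = 5.12×10⁻⁷ V = 512 nV

512 nV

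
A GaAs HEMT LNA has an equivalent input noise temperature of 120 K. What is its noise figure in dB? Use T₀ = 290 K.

F = 1 + T_e/T₀ = 1 + 120/290 = 1.41379
NF = 10 log₁₀(1.41379) = 1.50 dB

1.50 dB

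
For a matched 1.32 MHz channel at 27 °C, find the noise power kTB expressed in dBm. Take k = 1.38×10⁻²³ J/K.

−112.6 dBm

T = 27 °C + 273.15 = 300.15 K
P_n = kTB = 1.38×10⁻²³ × 300.15 × 1.32×10⁶ = 5.47×10⁻¹⁵ W
In dBm: 10 log₁₀(5.47×10⁻¹⁵ / 10⁻³) = −112.6 dBm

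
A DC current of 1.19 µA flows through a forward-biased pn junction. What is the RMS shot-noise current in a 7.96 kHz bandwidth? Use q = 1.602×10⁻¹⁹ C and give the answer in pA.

55.1 pA

I_n = √(2qI·B)
2qI·B = 2 × 1.602×10⁻¹⁹ × 1.19×10⁻⁶ × 7.96×10³ = 3.03×10⁻²¹ A²
I_n = √(3.03×10⁻²¹) = 5.51×10⁻¹¹ A = 55.1 pA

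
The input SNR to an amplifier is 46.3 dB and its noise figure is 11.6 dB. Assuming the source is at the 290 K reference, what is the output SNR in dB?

34.7 dB

By definition F = SNR_in/SNR_out, so in dB: SNR_out = SNR_in − NF
SNR_out = 46.3 − 11.6 = 34.7 dB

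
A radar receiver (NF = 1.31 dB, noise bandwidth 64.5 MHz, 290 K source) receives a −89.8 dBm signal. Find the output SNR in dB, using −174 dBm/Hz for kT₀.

4.8 dB

Noise floor: N = −174 + 10 log₁₀(B) + NF
10 log₁₀(6.45×10⁷) = 78.1 dB
N = −174 + 78.1 + 1.31 = −94.59 dBm
SNR = P_sig − N = −89.8 − (−94.59) = 4.79 dB → 4.8 dB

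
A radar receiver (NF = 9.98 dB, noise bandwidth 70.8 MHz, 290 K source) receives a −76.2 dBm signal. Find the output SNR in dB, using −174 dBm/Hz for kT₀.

9.3 dB

Noise floor: N = −174 + 10 log₁₀(B) + NF
10 log₁₀(7.08×10⁷) = 78.5 dB
N = −174 + 78.5 + 9.98 = −85.52 dBm
SNR = P_sig − N = −76.2 − (−85.52) = 9.32 dB → 9.3 dB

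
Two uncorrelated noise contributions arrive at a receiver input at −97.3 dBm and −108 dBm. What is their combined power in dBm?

Convert to linear, add, convert back:
P₁ = 1.86×10⁻¹³ W, P₂ = 1.58×10⁻¹⁴ W
P_tot = 2.02×10⁻¹³ W → 10 log₁₀(P_tot / 10⁻³) = −96.9 dBm

−96.9 dBm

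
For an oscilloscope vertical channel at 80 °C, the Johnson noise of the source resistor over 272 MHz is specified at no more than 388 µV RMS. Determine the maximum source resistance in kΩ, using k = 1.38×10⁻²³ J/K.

28.4 kΩ

T = 80 °C + 273.15 = 353.15 K
Johnson–Nyquist: V_n = √(4kTRB) ⇒ R = V_n² / (4kTB)
4kTB = 4 × 1.38×10⁻²³ × 353.15 × 2.72×10⁸ = 5.30×10⁻¹²
R = (3.88×10⁻⁴)² / 5.30×10⁻¹² = 2.84×10⁴ Ω = 28.4 kΩ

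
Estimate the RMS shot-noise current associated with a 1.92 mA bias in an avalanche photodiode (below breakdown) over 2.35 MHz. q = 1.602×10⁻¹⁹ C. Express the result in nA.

I_n = √(2qI·B)
2qI·B = 2 × 1.602×10⁻¹⁹ × 1.92×10⁻³ × 2.35×10⁶ = 1.45×10⁻¹⁵ A²
I_n = √(1.45×10⁻¹⁵) = 3.80×10⁻⁸ A = 38.0 nA

38.0 nA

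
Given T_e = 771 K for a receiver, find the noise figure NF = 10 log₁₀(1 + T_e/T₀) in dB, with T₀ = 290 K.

F = 1 + T_e/T₀ = 1 + 771/290 = 3.65862
NF = 10 log₁₀(3.65862) = 5.63 dB

5.63 dB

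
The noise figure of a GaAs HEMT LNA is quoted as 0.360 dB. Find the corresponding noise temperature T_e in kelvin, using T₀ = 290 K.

25.1 K

F = 10^(0.360/10) = 1.08643
T_e = (F − 1)·T₀ = (1.08643 − 1) × 290 = 25.1 K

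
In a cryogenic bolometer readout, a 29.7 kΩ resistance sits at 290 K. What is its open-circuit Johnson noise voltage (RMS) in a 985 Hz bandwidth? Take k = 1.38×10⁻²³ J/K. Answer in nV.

684 nV

V_n = √(4kTRB)
4kTRB = 4 × 1.38×10⁻²³ × 290 × 2.97×10⁴ × 9.85×10² = 4.68×10⁻¹³ V²
V_n = √(4.68×10⁻¹³) = 6.84×10⁻⁷ V = 684 nV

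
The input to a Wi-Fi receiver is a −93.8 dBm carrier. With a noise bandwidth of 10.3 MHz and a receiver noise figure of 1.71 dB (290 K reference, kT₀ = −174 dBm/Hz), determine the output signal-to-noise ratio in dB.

8.4 dB

Noise floor: N = −174 + 10 log₁₀(B) + NF
10 log₁₀(1.03×10⁷) = 70.13 dB
N = −174 + 70.13 + 1.71 = −102.16 dBm
SNR = P_sig − N = −93.8 − (−102.16) = 8.36 dB → 8.4 dB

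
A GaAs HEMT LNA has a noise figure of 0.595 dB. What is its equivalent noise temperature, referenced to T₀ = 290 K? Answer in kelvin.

F = 10^(0.595/10) = 1.14683
T_e = (F − 1)·T₀ = (1.14683 − 1) × 290 = 42.6 K

42.6 K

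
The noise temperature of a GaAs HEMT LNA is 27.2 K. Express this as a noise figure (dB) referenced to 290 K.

0.389 dB

F = 1 + T_e/T₀ = 1 + 27.2/290 = 1.09379
NF = 10 log₁₀(1.09379) = 0.389 dB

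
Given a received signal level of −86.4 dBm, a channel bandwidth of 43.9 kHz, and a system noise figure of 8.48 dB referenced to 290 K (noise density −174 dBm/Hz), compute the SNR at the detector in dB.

32.7 dB

Noise floor: N = −174 + 10 log₁₀(B) + NF
10 log₁₀(4.39×10⁴) = 46.42 dB
N = −174 + 46.42 + 8.48 = −119.10 dBm
SNR = P_sig − N = −86.4 − (−119.10) = 32.70 dB → 32.7 dB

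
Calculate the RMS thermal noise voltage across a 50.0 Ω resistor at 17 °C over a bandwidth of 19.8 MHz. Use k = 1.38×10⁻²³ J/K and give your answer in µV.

T = 17 °C + 273.15 = 290.15 K
V_n = √(4kTRB)
4kTRB = 4 × 1.38×10⁻²³ × 290.15 × 5.00×10¹ × 1.98×10⁷ = 1.59×10⁻¹¹ V²
V_n = √(1.59×10⁻¹¹) = 3.98×10⁻⁶ V = 3.98 µV

3.98 µV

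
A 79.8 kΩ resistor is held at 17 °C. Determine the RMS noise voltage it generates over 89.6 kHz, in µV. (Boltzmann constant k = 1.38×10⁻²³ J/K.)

T = 17 °C + 273.15 = 290.15 K
V_n = √(4kTRB)
4kTRB = 4 × 1.38×10⁻²³ × 290.15 × 7.98×10⁴ × 8.96×10⁴ = 1.15×10⁻¹⁰ V²
V_n = √(1.15×10⁻¹⁰) = 1.07×10⁻⁵ V = 10.7 µV

10.7 µV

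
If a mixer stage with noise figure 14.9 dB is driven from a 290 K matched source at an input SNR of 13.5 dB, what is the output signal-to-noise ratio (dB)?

By definition F = SNR_in/SNR_out, so in dB: SNR_out = SNR_in − NF
SNR_out = 13.5 − 14.9 = −1.4 dB

−1.4 dB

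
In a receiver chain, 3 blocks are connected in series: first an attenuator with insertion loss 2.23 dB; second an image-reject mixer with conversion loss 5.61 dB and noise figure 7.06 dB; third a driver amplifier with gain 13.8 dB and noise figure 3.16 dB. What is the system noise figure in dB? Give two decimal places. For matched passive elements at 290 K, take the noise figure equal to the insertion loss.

Convert to linear (a loss of L dB is a gain of −L dB): F_i = 10^(NF_i/10), G_i = 10^(G_i,dB/10)
  Stage 1: F_1 = 10^(2.23/10) = 1.671, G_1 = 10^(−2.23/10) = 0.5984
  Stage 2: F_2 = 10^(7.06/10) = 5.082, G_2 = 10^(−5.61/10) = 0.2748
  Stage 3: F_3 = 10^(3.16/10) = 2.070, G_3 = 10^(13.8/10) = 23.99
Friis cascade:
  F = 1.671 + (5.082 − 1)/0.5984 + (2.070 − 1)/0.1644 = 15.00
NF = 10 log₁₀(15.00) = 11.76 dB

11.76 dB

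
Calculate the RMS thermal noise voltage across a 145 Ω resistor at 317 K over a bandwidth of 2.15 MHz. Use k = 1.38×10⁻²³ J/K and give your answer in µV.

2.34 µV

V_n = √(4kTRB)
4kTRB = 4 × 1.38×10⁻²³ × 317 × 1.45×10² × 2.15×10⁶ = 5.46×10⁻¹² V²
V_n = √(5.46×10⁻¹²) = 2.34×10⁻⁶ V = 2.34 µV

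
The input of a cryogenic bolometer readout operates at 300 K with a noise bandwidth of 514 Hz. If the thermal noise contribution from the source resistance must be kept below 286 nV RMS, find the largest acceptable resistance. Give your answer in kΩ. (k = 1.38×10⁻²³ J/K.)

9.61 kΩ

Johnson–Nyquist: V_n = √(4kTRB) ⇒ R = V_n² / (4kTB)
4kTB = 4 × 1.38×10⁻²³ × 300 × 5.14×10² = 8.51×10⁻¹⁸
R = (2.86×10⁻⁷)² / 8.51×10⁻¹⁸ = 9.61×10³ Ω = 9.61 kΩ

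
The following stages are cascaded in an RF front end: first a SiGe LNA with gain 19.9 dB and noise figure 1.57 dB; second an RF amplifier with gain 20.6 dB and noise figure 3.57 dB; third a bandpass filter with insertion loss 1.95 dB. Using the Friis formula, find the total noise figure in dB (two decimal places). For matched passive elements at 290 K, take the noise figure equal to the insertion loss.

1.61 dB

Convert to linear (a loss of L dB is a gain of −L dB): F_i = 10^(NF_i/10), G_i = 10^(G_i,dB/10)
  Stage 1: F_1 = 10^(1.57/10) = 1.435, G_1 = 10^(19.9/10) = 97.72
  Stage 2: F_2 = 10^(3.57/10) = 2.275, G_2 = 10^(20.6/10) = 114.8
  Stage 3: F_3 = 10^(1.95/10) = 1.567, G_3 = 10^(−1.95/10) = 0.6383
Friis cascade:
  F = 1.435 + (2.275 − 1)/97.72 + (1.567 − 1)/1.122×10⁴ = 1.449
NF = 10 log₁₀(1.449) = 1.61 dB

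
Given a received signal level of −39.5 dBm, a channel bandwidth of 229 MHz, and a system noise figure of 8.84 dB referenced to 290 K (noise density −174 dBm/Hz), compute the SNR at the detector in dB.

42.1 dB

Noise floor: N = −174 + 10 log₁₀(B) + NF
10 log₁₀(2.29×10⁸) = 83.6 dB
N = −174 + 83.6 + 8.84 = −81.56 dBm
SNR = P_sig − N = −39.5 − (−81.56) = 42.06 dB → 42.1 dB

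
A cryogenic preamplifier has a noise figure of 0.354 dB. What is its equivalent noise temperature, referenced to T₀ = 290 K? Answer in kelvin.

F = 10^(0.354/10) = 1.08493
T_e = (F − 1)·T₀ = (1.08493 − 1) × 290 = 24.6 K

24.6 K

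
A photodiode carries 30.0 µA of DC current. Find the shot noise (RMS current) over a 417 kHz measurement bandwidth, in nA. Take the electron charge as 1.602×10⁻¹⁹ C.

2.00 nA

I_n = √(2qI·B)
2qI·B = 2 × 1.602×10⁻¹⁹ × 3.00×10⁻⁵ × 4.17×10⁵ = 4.01×10⁻¹⁸ A²
I_n = √(4.01×10⁻¹⁸) = 2.00×10⁻⁹ A = 2.00 nA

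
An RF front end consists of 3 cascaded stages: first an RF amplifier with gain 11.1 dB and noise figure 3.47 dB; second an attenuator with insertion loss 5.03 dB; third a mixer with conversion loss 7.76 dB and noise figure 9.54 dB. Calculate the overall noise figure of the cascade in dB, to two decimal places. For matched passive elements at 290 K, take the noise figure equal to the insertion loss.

Convert to linear (a loss of L dB is a gain of −L dB): F_i = 10^(NF_i/10), G_i = 10^(G_i,dB/10)
  Stage 1: F_1 = 10^(3.47/10) = 2.223, G_1 = 10^(11.1/10) = 12.88
  Stage 2: F_2 = 10^(5.03/10) = 3.184, G_2 = 10^(−5.03/10) = 0.3141
  Stage 3: F_3 = 10^(9.54/10) = 8.995, G_3 = 10^(−7.76/10) = 0.1675
Friis cascade:
  F = 2.223 + (3.184 − 1)/12.88 + (8.995 − 1)/4.046 = 4.369
NF = 10 log₁₀(4.369) = 6.40 dB

6.40 dB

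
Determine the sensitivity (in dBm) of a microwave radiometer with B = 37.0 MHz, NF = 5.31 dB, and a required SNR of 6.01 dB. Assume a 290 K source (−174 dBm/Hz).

Sensitivity = −174 + 10 log₁₀(B) + NF + SNR_min
= −174 + 75.68 + 5.31 + 6.01
= −87.00 dBm → −87.0 dBm

−87.0 dBm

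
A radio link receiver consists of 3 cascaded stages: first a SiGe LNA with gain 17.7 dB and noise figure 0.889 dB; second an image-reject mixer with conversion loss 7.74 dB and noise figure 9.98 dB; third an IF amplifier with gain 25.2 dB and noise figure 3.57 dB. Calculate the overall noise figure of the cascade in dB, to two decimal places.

1.78 dB

Convert to linear (a loss of L dB is a gain of −L dB): F_i = 10^(NF_i/10), G_i = 10^(G_i,dB/10)
  Stage 1: F_1 = 10^(0.889/10) = 1.227, G_1 = 10^(17.7/10) = 58.88
  Stage 2: F_2 = 10^(9.98/10) = 9.954, G_2 = 10^(−7.74/10) = 0.1683
  Stage 3: F_3 = 10^(3.57/10) = 2.275, G_3 = 10^(25.2/10) = 331.1
Friis cascade:
  F = 1.227 + (9.954 − 1)/58.88 + (2.275 − 1)/9.908 = 1.508
NF = 10 log₁₀(1.508) = 1.78 dB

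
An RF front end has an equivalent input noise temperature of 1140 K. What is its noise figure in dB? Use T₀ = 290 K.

6.93 dB

F = 1 + T_e/T₀ = 1 + 1140/290 = 4.93103
NF = 10 log₁₀(4.93103) = 6.93 dB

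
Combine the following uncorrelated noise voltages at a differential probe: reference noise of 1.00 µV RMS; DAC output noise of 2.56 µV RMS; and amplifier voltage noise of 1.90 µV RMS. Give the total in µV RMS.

Uncorrelated sources add in power (mean-square): V_tot = √(ΣV_i²)
V_tot = √[(1.00×10⁻⁶)² + (2.56×10⁻⁶)² + (1.90×10⁻⁶)²] = 3.34×10⁻⁶ V = 3.34 µV

3.34 µV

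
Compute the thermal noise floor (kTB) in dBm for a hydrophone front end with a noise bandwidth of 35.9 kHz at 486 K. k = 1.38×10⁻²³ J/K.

P_n = kTB = 1.38×10⁻²³ × 486 × 3.59×10⁴ = 2.41×10⁻¹⁶ W
In dBm: 10 log₁₀(2.41×10⁻¹⁶ / 10⁻³) = −126.2 dBm

−126.2 dBm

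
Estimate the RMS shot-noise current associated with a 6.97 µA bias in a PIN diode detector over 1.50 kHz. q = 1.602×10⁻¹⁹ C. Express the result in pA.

57.9 pA

I_n = √(2qI·B)
2qI·B = 2 × 1.602×10⁻¹⁹ × 6.97×10⁻⁶ × 1.50×10³ = 3.35×10⁻²¹ A²
I_n = √(3.35×10⁻²¹) = 5.79×10⁻¹¹ A = 57.9 pA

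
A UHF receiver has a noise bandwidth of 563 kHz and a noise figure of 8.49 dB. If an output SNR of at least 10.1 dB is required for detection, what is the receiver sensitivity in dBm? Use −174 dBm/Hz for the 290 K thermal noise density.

Sensitivity = −174 + 10 log₁₀(B) + NF + SNR_min
= −174 + 57.51 + 8.49 + 10.1
= −97.90 dBm → −97.9 dBm

−97.9 dBm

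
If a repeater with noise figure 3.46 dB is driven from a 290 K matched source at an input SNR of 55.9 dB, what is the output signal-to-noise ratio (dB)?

52.44 dB

By definition F = SNR_in/SNR_out, so in dB: SNR_out = SNR_in − NF
SNR_out = 55.9 − 3.46 = 52.44 dB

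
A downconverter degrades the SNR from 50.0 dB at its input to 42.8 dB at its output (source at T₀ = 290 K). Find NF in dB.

NF (dB) = SNR_in(dB) − SNR_out(dB) when the source is at T₀
NF = 50.0 − 42.8 = 7.2 dB

7.2 dB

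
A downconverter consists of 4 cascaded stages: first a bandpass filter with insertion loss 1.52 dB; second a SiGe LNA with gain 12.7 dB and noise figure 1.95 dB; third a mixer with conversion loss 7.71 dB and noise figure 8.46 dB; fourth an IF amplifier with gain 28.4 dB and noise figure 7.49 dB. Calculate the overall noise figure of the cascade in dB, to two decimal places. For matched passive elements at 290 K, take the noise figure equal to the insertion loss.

Convert to linear (a loss of L dB is a gain of −L dB): F_i = 10^(NF_i/10), G_i = 10^(G_i,dB/10)
  Stage 1: F_1 = 10^(1.52/10) = 1.419, G_1 = 10^(−1.52/10) = 0.7047
  Stage 2: F_2 = 10^(1.95/10) = 1.567, G_2 = 10^(12.7/10) = 18.62
  Stage 3: F_3 = 10^(8.46/10) = 7.015, G_3 = 10^(−7.71/10) = 0.1694
  Stage 4: F_4 = 10^(7.49/10) = 5.610, G_4 = 10^(28.4/10) = 691.8
Friis cascade:
  F = 1.419 + (1.567 − 1)/0.7047 + (7.015 − 1)/13.12 + (5.610 − 1)/2.223 = 4.755
NF = 10 log₁₀(4.755) = 6.77 dB

6.77 dB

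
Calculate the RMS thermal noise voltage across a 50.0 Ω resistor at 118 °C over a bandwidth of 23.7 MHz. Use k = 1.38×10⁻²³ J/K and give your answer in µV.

5.06 µV

T = 118 °C + 273.15 = 391.15 K
V_n = √(4kTRB)
4kTRB = 4 × 1.38×10⁻²³ × 391.15 × 5.00×10¹ × 2.37×10⁷ = 2.56×10⁻¹¹ V²
V_n = √(2.56×10⁻¹¹) = 5.06×10⁻⁶ V = 5.06 µV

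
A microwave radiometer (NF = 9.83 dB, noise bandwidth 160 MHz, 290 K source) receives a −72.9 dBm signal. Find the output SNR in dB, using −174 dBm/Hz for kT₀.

9.2 dB

Noise floor: N = −174 + 10 log₁₀(B) + NF
10 log₁₀(1.60×10⁸) = 82.04 dB
N = −174 + 82.04 + 9.83 = −82.13 dBm
SNR = P_sig − N = −72.9 − (−82.13) = 9.23 dB → 9.2 dB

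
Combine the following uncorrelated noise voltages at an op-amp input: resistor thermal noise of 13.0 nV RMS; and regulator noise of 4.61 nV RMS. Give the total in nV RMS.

Uncorrelated sources add in power (mean-square): V_tot = √(ΣV_i²)
V_tot = √[(1.30×10⁻⁸)² + (4.61×10⁻⁹)²] = 1.38×10⁻⁸ V = 13.8 nV

13.8 nV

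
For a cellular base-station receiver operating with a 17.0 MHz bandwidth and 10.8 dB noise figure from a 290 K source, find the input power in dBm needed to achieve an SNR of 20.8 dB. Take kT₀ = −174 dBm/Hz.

−70.1 dBm

Sensitivity = −174 + 10 log₁₀(B) + NF + SNR_min
= −174 + 72.3 + 10.8 + 20.8
= −70.1 dBm → −70.1 dBm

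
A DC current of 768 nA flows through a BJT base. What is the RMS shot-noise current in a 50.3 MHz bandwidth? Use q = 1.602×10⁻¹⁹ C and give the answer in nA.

3.52 nA

I_n = √(2qI·B)
2qI·B = 2 × 1.602×10⁻¹⁹ × 7.68×10⁻⁷ × 5.03×10⁷ = 1.24×10⁻¹⁷ A²
I_n = √(1.24×10⁻¹⁷) = 3.52×10⁻⁹ A = 3.52 nA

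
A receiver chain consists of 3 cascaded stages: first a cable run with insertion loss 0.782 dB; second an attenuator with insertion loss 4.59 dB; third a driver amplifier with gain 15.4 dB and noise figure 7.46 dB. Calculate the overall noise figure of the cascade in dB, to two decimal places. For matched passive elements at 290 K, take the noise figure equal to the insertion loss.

12.83 dB

Convert to linear (a loss of L dB is a gain of −L dB): F_i = 10^(NF_i/10), G_i = 10^(G_i,dB/10)
  Stage 1: F_1 = 10^(0.782/10) = 1.197, G_1 = 10^(−0.782/10) = 0.8352
  Stage 2: F_2 = 10^(4.59/10) = 2.877, G_2 = 10^(−4.59/10) = 0.3475
  Stage 3: F_3 = 10^(7.46/10) = 5.572, G_3 = 10^(15.4/10) = 34.67
Friis cascade:
  F = 1.197 + (2.877 − 1)/0.8352 + (5.572 − 1)/0.2903 = 19.20
NF = 10 log₁₀(19.20) = 12.83 dB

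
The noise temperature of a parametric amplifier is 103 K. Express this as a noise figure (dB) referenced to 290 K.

F = 1 + T_e/T₀ = 1 + 103/290 = 1.35517
NF = 10 log₁₀(1.35517) = 1.32 dB

1.32 dB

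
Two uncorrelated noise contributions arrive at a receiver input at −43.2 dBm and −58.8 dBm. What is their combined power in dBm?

Convert to linear, add, convert back:
P₁ = 4.79×10⁻⁸ W, P₂ = 1.32×10⁻⁹ W
P_tot = 4.92×10⁻⁸ W → 10 log₁₀(P_tot / 10⁻³) = −43.1 dBm

−43.1 dBm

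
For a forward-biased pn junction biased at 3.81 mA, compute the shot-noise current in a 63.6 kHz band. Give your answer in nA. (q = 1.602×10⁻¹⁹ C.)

I_n = √(2qI·B)
2qI·B = 2 × 1.602×10⁻¹⁹ × 3.81×10⁻³ × 6.36×10⁴ = 7.76×10⁻¹⁷ A²
I_n = √(7.76×10⁻¹⁷) = 8.81×10⁻⁹ A = 8.81 nA

8.81 nA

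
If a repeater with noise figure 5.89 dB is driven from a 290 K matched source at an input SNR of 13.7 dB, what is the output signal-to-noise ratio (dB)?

7.81 dB

By definition F = SNR_in/SNR_out, so in dB: SNR_out = SNR_in − NF
SNR_out = 13.7 − 5.89 = 7.81 dB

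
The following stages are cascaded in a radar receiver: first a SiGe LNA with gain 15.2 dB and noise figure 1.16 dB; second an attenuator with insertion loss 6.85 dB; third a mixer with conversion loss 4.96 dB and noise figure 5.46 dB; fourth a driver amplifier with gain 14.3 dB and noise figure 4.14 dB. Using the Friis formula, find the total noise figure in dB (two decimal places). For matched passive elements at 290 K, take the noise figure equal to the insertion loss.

Convert to linear (a loss of L dB is a gain of −L dB): F_i = 10^(NF_i/10), G_i = 10^(G_i,dB/10)
  Stage 1: F_1 = 10^(1.16/10) = 1.306, G_1 = 10^(15.2/10) = 33.11
  Stage 2: F_2 = 10^(6.85/10) = 4.842, G_2 = 10^(−6.85/10) = 0.2065
  Stage 3: F_3 = 10^(5.46/10) = 3.516, G_3 = 10^(−4.96/10) = 0.3192
  Stage 4: F_4 = 10^(4.14/10) = 2.594, G_4 = 10^(14.3/10) = 26.92
Friis cascade:
  F = 1.306 + (4.842 − 1)/33.11 + (3.516 − 1)/6.839 + (2.594 − 1)/2.183 = 2.520
NF = 10 log₁₀(2.520) = 4.01 dB

4.01 dB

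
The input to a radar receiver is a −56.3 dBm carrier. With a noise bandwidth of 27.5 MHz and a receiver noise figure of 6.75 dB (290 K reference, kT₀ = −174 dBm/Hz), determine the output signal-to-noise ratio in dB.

36.6 dB

Noise floor: N = −174 + 10 log₁₀(B) + NF
10 log₁₀(2.75×10⁷) = 74.39 dB
N = −174 + 74.39 + 6.75 = −92.86 dBm
SNR = P_sig − N = −56.3 − (−92.86) = 36.56 dB → 36.6 dB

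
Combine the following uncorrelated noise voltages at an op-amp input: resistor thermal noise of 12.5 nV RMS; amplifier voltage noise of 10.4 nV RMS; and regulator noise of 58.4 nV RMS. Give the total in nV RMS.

Uncorrelated sources add in power (mean-square): V_tot = √(ΣV_i²)
V_tot = √[(1.25×10⁻⁸)² + (1.04×10⁻⁸)² + (5.84×10⁻⁸)²] = 6.06×10⁻⁸ V = 60.6 nV

60.6 nV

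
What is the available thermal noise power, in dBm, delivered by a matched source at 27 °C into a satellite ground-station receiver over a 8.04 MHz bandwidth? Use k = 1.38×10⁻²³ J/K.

−104.8 dBm

T = 27 °C + 273.15 = 300.15 K
P_n = kTB = 1.38×10⁻²³ × 300.15 × 8.04×10⁶ = 3.33×10⁻¹⁴ W
In dBm: 10 log₁₀(3.33×10⁻¹⁴ / 10⁻³) = −104.8 dBm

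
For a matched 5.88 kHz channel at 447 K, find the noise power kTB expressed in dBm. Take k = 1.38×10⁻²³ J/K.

−134.4 dBm

P_n = kTB = 1.38×10⁻²³ × 447 × 5.88×10³ = 3.63×10⁻¹⁷ W
In dBm: 10 log₁₀(3.63×10⁻¹⁷ / 10⁻³) = −134.4 dBm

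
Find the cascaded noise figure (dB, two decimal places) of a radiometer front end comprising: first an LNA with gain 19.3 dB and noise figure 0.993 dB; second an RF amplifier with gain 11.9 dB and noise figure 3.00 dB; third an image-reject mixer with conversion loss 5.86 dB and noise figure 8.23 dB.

Convert to linear (a loss of L dB is a gain of −L dB): F_i = 10^(NF_i/10), G_i = 10^(G_i,dB/10)
  Stage 1: F_1 = 10^(0.993/10) = 1.257, G_1 = 10^(19.3/10) = 85.11
  Stage 2: F_2 = 10^(3.00/10) = 1.995, G_2 = 10^(11.9/10) = 15.49
  Stage 3: F_3 = 10^(8.23/10) = 6.653, G_3 = 10^(−5.86/10) = 0.2594
Friis cascade:
  F = 1.257 + (1.995 − 1)/85.11 + (6.653 − 1)/1318 = 1.273
NF = 10 log₁₀(1.273) = 1.05 dB

1.05 dB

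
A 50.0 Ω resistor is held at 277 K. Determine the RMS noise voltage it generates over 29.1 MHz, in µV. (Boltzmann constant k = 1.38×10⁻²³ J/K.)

V_n = √(4kTRB)
4kTRB = 4 × 1.38×10⁻²³ × 277 × 5.00×10¹ × 2.91×10⁷ = 2.22×10⁻¹¹ V²
V_n = √(2.22×10⁻¹¹) = 4.72×10⁻⁶ V = 4.72 µV

4.72 µV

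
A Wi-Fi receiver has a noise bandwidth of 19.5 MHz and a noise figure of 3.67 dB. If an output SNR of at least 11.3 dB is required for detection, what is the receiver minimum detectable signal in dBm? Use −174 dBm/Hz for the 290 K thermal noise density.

Sensitivity = −174 + 10 log₁₀(B) + NF + SNR_min
= −174 + 72.9 + 3.67 + 11.3
= −86.13 dBm → −86.1 dBm

−86.1 dBm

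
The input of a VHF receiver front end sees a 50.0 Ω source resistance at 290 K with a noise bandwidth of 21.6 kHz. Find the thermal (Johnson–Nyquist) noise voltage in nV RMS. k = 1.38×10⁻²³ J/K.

131 nV

V_n = √(4kTRB)
4kTRB = 4 × 1.38×10⁻²³ × 290 × 5.00×10¹ × 2.16×10⁴ = 1.73×10⁻¹⁴ V²
V_n = √(1.73×10⁻¹⁴) = 1.31×10⁻⁷ V = 131 nV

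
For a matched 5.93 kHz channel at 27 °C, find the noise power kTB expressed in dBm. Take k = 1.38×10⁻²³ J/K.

T = 27 °C + 273.15 = 300.15 K
P_n = kTB = 1.38×10⁻²³ × 300.15 × 5.93×10³ = 2.46×10⁻¹⁷ W
In dBm: 10 log₁₀(2.46×10⁻¹⁷ / 10⁻³) = −136.1 dBm

−136.1 dBm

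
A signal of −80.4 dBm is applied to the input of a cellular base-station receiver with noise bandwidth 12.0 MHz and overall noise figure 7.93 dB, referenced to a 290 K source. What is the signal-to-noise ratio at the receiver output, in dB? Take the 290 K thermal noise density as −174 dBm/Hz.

Noise floor: N = −174 + 10 log₁₀(B) + NF
10 log₁₀(1.20×10⁷) = 70.79 dB
N = −174 + 70.79 + 7.93 = −95.28 dBm
SNR = P_sig − N = −80.4 − (−95.28) = 14.88 dB → 14.9 dB

14.9 dB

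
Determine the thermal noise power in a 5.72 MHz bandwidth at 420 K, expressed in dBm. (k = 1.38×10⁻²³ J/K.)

−104.8 dBm

P_n = kTB = 1.38×10⁻²³ × 420 × 5.72×10⁶ = 3.32×10⁻¹⁴ W
In dBm: 10 log₁₀(3.32×10⁻¹⁴ / 10⁻³) = −104.8 dBm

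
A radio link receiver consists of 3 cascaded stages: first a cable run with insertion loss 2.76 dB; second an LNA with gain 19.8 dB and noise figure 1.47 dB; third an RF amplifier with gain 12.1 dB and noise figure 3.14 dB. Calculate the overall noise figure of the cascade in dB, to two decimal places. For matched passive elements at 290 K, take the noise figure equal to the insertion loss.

Convert to linear (a loss of L dB is a gain of −L dB): F_i = 10^(NF_i/10), G_i = 10^(G_i,dB/10)
  Stage 1: F_1 = 10^(2.76/10) = 1.888, G_1 = 10^(−2.76/10) = 0.5297
  Stage 2: F_2 = 10^(1.47/10) = 1.403, G_2 = 10^(19.8/10) = 95.50
  Stage 3: F_3 = 10^(3.14/10) = 2.061, G_3 = 10^(12.1/10) = 16.22
Friis cascade:
  F = 1.888 + (1.403 − 1)/0.5297 + (2.061 − 1)/50.58 = 2.669
NF = 10 log₁₀(2.669) = 4.26 dB

4.26 dB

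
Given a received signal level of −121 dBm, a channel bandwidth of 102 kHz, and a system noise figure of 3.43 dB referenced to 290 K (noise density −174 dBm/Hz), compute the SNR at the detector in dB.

Noise floor: N = −174 + 10 log₁₀(B) + NF
10 log₁₀(1.02×10⁵) = 50.09 dB
N = −174 + 50.09 + 3.43 = −120.48 dBm
SNR = P_sig − N = −121 − (−120.48) = −0.52 dB → −0.5 dB

−0.5 dB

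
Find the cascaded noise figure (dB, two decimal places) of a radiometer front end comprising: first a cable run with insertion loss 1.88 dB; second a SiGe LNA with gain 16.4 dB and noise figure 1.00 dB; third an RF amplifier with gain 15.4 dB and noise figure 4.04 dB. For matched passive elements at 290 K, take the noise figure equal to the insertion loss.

Convert to linear (a loss of L dB is a gain of −L dB): F_i = 10^(NF_i/10), G_i = 10^(G_i,dB/10)
  Stage 1: F_1 = 10^(1.88/10) = 1.542, G_1 = 10^(−1.88/10) = 0.6486
  Stage 2: F_2 = 10^(1.00/10) = 1.259, G_2 = 10^(16.4/10) = 43.65
  Stage 3: F_3 = 10^(4.04/10) = 2.535, G_3 = 10^(15.4/10) = 34.67
Friis cascade:
  F = 1.542 + (1.259 − 1)/0.6486 + (2.535 − 1)/28.31 = 1.995
NF = 10 log₁₀(1.995) = 3.00 dB

3.00 dB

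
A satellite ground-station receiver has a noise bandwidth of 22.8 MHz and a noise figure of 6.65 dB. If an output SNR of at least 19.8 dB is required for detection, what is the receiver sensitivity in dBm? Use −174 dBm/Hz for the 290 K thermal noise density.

Sensitivity = −174 + 10 log₁₀(B) + NF + SNR_min
= −174 + 73.58 + 6.65 + 19.8
= −73.97 dBm → −74.0 dBm

−74.0 dBm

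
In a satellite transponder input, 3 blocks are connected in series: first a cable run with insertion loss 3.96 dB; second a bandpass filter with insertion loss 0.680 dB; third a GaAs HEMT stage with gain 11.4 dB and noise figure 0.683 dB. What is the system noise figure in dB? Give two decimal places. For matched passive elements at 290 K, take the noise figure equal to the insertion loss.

Convert to linear (a loss of L dB is a gain of −L dB): F_i = 10^(NF_i/10), G_i = 10^(G_i,dB/10)
  Stage 1: F_1 = 10^(3.96/10) = 2.489, G_1 = 10^(−3.96/10) = 0.4018
  Stage 2: F_2 = 10^(0.680/10) = 1.169, G_2 = 10^(−0.680/10) = 0.8551
  Stage 3: F_3 = 10^(0.683/10) = 1.170, G_3 = 10^(11.4/10) = 13.80
Friis cascade:
  F = 2.489 + (1.169 − 1)/0.4018 + (1.170 − 1)/0.3436 = 3.406
NF = 10 log₁₀(3.406) = 5.32 dB

5.32 dB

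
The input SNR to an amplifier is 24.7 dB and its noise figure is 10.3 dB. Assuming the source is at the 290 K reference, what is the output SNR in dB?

14.4 dB

By definition F = SNR_in/SNR_out, so in dB: SNR_out = SNR_in − NF
SNR_out = 24.7 − 10.3 = 14.4 dB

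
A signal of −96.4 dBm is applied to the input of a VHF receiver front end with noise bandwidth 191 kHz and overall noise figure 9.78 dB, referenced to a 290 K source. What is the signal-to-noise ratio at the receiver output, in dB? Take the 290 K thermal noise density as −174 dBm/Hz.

Noise floor: N = −174 + 10 log₁₀(B) + NF
10 log₁₀(1.91×10⁵) = 52.81 dB
N = −174 + 52.81 + 9.78 = −111.41 dBm
SNR = P_sig − N = −96.4 − (−111.41) = 15.01 dB → 15.0 dB

15.0 dB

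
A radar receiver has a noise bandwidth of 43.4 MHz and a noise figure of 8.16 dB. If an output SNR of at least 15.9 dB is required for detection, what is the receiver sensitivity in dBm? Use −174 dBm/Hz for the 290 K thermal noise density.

Sensitivity = −174 + 10 log₁₀(B) + NF + SNR_min
= −174 + 76.37 + 8.16 + 15.9
= −73.57 dBm → −73.6 dBm

−73.6 dBm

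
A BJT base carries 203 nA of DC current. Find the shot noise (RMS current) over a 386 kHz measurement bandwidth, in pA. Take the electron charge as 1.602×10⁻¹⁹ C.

158 pA

I_n = √(2qI·B)
2qI·B = 2 × 1.602×10⁻¹⁹ × 2.03×10⁻⁷ × 3.86×10⁵ = 2.51×10⁻²⁰ A²
I_n = √(2.51×10⁻²⁰) = 1.58×10⁻¹⁰ A = 158 pA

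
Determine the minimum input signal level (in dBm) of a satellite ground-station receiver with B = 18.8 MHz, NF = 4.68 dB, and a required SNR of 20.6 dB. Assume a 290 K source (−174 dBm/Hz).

−76.0 dBm

Sensitivity = −174 + 10 log₁₀(B) + NF + SNR_min
= −174 + 72.74 + 4.68 + 20.6
= −75.98 dBm → −76.0 dBm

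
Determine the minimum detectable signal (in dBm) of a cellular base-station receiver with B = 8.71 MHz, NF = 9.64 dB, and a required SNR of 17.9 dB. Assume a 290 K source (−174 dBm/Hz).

Sensitivity = −174 + 10 log₁₀(B) + NF + SNR_min
= −174 + 69.4 + 9.64 + 17.9
= −77.06 dBm → −77.1 dBm

−77.1 dBm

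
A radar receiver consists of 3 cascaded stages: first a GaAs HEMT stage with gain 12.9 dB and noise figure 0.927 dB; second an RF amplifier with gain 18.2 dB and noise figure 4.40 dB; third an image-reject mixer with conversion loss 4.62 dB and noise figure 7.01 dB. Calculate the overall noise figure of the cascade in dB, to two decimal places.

1.24 dB

Convert to linear (a loss of L dB is a gain of −L dB): F_i = 10^(NF_i/10), G_i = 10^(G_i,dB/10)
  Stage 1: F_1 = 10^(0.927/10) = 1.238, G_1 = 10^(12.9/10) = 19.50
  Stage 2: F_2 = 10^(4.40/10) = 2.754, G_2 = 10^(18.2/10) = 66.07
  Stage 3: F_3 = 10^(7.01/10) = 5.023, G_3 = 10^(−4.62/10) = 0.3451
Friis cascade:
  F = 1.238 + (2.754 − 1)/19.50 + (5.023 − 1)/1288 = 1.331
NF = 10 log₁₀(1.331) = 1.24 dB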